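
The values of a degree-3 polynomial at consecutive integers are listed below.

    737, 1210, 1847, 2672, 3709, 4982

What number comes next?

473, 637, 825, 1037, 1273
164, 188, 212, 236
24, 24, 24
The third differences are constant (24).
236 + 24 = 260;  1273 + 260 = 1533;  4982 + 1533 = 6515

6515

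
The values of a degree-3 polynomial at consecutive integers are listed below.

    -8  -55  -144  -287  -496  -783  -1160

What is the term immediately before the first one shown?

-47  -89  -143  -209  -287  -377
-42  -54  -66  -78  -90
-12  -12  -12  -12
The third differences are constant at -12.
Work back: -42 + 12 = -30;  -47 + 30 = -17;  -8 + 17 = 9

9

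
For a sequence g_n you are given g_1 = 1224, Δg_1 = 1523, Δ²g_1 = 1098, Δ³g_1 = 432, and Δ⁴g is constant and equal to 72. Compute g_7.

Build the table forward from the leading diagonal:
D4: 72, 72, 72, 72, 72, 72, 72
D3: 432, 504, 576, 648, 720, 792, 864
D2: 1098, 1530, 2034, 2610, 3258, 3978, 4770
D1: 1523, 2621, 4151, 6185, 8795, 12053, 16031
g: 1224, 2747, 5368, 9519, 15704, 24499, 36552

36552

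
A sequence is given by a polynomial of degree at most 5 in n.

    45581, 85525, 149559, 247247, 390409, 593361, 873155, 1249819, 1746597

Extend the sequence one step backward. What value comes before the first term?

22179

Δ: 39944, 64034, 97688, 143162, 202952, 279794, 376664, 496778
Δ²: 24090, 33654, 45474, 59790, 76842, 96870, 120114
Δ³: 9564, 11820, 14316, 17052, 20028, 23244
Δ⁴: 2256, 2496, 2736, 2976, 3216
Δ⁵: 240, 240, 240, 240
The fifth differences are constant at 240.
Work back: 2256 − 240 = 2016;  9564 − 2016 = 7548;  24090 − 7548 = 16542;  39944 − 16542 = 23402;  45581 − 23402 = 22179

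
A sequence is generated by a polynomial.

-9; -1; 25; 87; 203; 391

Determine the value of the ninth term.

1567

Δ: 8, 26, 62, 116, 188
Δ²: 18, 36, 54, 72
Δ³: 18, 18, 18
Third differences constant at 18.
72 + 18 = 90;  188 + 90 = 278;  391 + 278 = 669
90 + 18 = 108;  278 + 108 = 386;  669 + 386 = 1055
108 + 18 = 126;  386 + 126 = 512;  1055 + 512 = 1567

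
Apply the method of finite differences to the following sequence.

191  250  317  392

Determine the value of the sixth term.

Δ: 59  67  75
Δ²: 8  8
The second differences are constant (8).
75 + 8 = 83;  392 + 83 = 475
83 + 8 = 91;  475 + 91 = 566

566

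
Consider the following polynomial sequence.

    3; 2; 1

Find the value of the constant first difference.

-1

Δ: -1, -1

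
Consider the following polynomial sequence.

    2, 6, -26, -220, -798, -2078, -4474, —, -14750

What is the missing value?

-8496

Using the first 7 terms:
4  -32  -194  -578  -1280  -2396
-36  -162  -384  -702  -1116
-126  -222  -318  -414
-96  -96  -96
Constant fourth difference = -96.
Extend forward: -414 − 96 = -510;  -1116 − 510 = -1626;  -2396 − 1626 = -4022;  -4474 − 4022 = -8496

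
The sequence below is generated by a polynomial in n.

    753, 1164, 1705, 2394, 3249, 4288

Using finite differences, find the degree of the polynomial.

3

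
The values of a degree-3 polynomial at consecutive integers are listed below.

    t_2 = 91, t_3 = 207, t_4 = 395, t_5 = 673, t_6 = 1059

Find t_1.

29

Δ: 116, 188, 278, 386
Δ²: 72, 90, 108
Δ³: 18, 18
The third differences are constant at 18.
Work back: 72 − 18 = 54;  116 − 54 = 62;  91 − 62 = 29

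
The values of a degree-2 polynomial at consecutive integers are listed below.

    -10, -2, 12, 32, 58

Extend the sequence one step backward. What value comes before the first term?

First differences: 8, 14, 20, 26
Second differences: 6, 6, 6
The second differences are constant at 6.
Work back: 8 − 6 = 2;  -10 − 2 = -12

-12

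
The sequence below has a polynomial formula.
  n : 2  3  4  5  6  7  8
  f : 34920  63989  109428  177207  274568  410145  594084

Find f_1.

29069, 45439, 67779, 97361, 135577, 183939
16370, 22340, 29582, 38216, 48362
5970, 7242, 8634, 10146
1272, 1392, 1512
120, 120
The fifth differences are constant at 120.
Work back: 1272 − 120 = 1152;  5970 − 1152 = 4818;  16370 − 4818 = 11552;  29069 − 11552 = 17517;  34920 − 17517 = 17403

17403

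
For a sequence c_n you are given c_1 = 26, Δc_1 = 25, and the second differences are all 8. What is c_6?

231

Build the table forward from the leading diagonal:
Δ²: 8, 8, 8, 8, 8, 8
Δ: 25, 33, 41, 49, 57, 65
c: 26, 51, 84, 125, 174, 231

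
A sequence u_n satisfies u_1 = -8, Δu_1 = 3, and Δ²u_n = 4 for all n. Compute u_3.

Build the table forward from the leading diagonal:
Second differences: 4  4  4
First differences: 3  7  11
u: -8  -5  2

2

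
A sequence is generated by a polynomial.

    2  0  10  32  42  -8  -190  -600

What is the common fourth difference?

First differences: -2, 10, 22, 10, -50, -182, -410
Second differences: 12, 12, -12, -60, -132, -228
Third differences: 0, -24, -48, -72, -96
Fourth differences: -24, -24, -24, -24

-24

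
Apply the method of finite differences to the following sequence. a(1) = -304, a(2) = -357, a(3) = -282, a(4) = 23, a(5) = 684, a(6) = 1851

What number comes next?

Δ: -53  75  305  661  1167
Δ²: 128  230  356  506
Δ³: 102  126  150
Δ⁴: 24  24
Fourth differences constant at 24.
150 + 24 = 174;  506 + 174 = 680;  1167 + 680 = 1847;  1851 + 1847 = 3698

3698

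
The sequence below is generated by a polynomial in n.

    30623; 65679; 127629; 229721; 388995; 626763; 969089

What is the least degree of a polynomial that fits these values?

35056, 61950, 102092, 159274, 237768, 342326
26894, 40142, 57182, 78494, 104558
13248, 17040, 21312, 26064
3792, 4272, 4752
480, 480
The fifth differences are constant, so the polynomial has degree 5.

5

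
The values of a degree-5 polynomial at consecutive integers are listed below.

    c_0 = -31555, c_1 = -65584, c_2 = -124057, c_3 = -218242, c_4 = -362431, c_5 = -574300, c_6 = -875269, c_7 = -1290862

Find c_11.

-4773754

First differences: -34029  -58473  -94185  -144189  -211869  -300969  -415593
Second differences: -24444  -35712  -50004  -67680  -89100  -114624
Third differences: -11268  -14292  -17676  -21420  -25524
Fourth differences: -3024  -3384  -3744  -4104
Fifth differences: -360  -360  -360
The fifth differences are constant (-360).
-4104 − 360 = -4464;  -25524 − 4464 = -29988;  -114624 − 29988 = -144612;  -415593 − 144612 = -560205;  -1290862 − 560205 = -1851067
-4464 − 360 = -4824;  -29988 − 4824 = -34812;  -144612 − 34812 = -179424;  -560205 − 179424 = -739629;  -1851067 − 739629 = -2590696
-4824 − 360 = -5184;  -34812 − 5184 = -39996;  -179424 − 39996 = -219420;  -739629 − 219420 = -959049;  -2590696 − 959049 = -3549745
-5184 − 360 = -5544;  -39996 − 5544 = -45540;  -219420 − 45540 = -264960;  -959049 − 264960 = -1224009;  -3549745 − 1224009 = -4773754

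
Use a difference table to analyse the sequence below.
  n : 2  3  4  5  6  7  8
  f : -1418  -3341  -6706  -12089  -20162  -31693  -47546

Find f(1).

-1923, -3365, -5383, -8073, -11531, -15853
-1442, -2018, -2690, -3458, -4322
-576, -672, -768, -864
-96, -96, -96
The fourth differences are constant at -96.
Work back: -576 + 96 = -480;  -1442 + 480 = -962;  -1923 + 962 = -961;  -1418 + 961 = -457

-457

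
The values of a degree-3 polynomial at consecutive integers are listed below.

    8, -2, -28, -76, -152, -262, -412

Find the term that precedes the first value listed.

8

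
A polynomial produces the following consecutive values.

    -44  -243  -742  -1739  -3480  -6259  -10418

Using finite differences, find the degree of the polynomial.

D1: -199, -499, -997, -1741, -2779, -4159
D2: -300, -498, -744, -1038, -1380
D3: -198, -246, -294, -342
D4: -48, -48, -48
The fourth differences are constant, so the polynomial has degree 4.

4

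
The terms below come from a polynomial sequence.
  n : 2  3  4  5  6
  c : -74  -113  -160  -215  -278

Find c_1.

Δ: -39  -47  -55  -63
Δ²: -8  -8  -8
The second differences are constant at -8.
Work back: -39 + 8 = -31;  -74 + 31 = -43

-43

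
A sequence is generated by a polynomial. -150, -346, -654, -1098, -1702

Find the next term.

D1: -196  -308  -444  -604
D2: -112  -136  -160
D3: -24  -24
The third differences are constant (-24).
-160 − 24 = -184;  -604 − 184 = -788;  -1702 − 788 = -2490

-2490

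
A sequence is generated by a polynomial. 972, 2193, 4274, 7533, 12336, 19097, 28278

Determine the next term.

40389

D1: 1221, 2081, 3259, 4803, 6761, 9181
D2: 860, 1178, 1544, 1958, 2420
D3: 318, 366, 414, 462
D4: 48, 48, 48
Constant fourth difference = 48, so extend:
462 + 48 = 510;  2420 + 510 = 2930;  9181 + 2930 = 12111;  28278 + 12111 = 40389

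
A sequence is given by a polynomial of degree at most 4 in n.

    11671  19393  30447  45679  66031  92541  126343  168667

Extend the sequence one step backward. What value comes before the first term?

First differences: 7722  11054  15232  20352  26510  33802  42324
Second differences: 3332  4178  5120  6158  7292  8522
Third differences: 846  942  1038  1134  1230
Fourth differences: 96  96  96  96
The fourth differences are constant at 96.
Work back: 846 − 96 = 750;  3332 − 750 = 2582;  7722 − 2582 = 5140;  11671 − 5140 = 6531

6531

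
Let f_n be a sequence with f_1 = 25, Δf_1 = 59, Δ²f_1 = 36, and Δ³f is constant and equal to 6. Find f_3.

Build the table forward from the leading diagonal:
Third differences: 6, 6, 6
Second differences: 36, 42, 48
First differences: 59, 95, 137
f: 25, 84, 179

179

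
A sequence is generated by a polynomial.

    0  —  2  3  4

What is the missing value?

1

Using the last 3 terms:
Δ: 1, 1
Constant first difference = 1.
Extend backward: 2 − 1 = 1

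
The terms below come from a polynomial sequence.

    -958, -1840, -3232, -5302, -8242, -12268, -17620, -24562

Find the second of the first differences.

-1392

First differences: -882, -1392, -2070, -2940, -4026, -5352, -6942
Second differences: -510, -678, -870, -1086, -1326, -1590
Third differences: -168, -192, -216, -240, -264
Fourth differences: -24, -24, -24, -24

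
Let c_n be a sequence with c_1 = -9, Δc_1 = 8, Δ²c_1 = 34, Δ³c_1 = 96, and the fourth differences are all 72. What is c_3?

Build the table forward from the leading diagonal:
D4: 72  72  72
D3: 96  168  240
D2: 34  130  298
D1: 8  42  172
c: -9  -1  41

41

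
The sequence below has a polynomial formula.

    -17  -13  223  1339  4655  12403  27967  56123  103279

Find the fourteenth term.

992819

4, 236, 1116, 3316, 7748, 15564, 28156, 47156
232, 880, 2200, 4432, 7816, 12592, 19000
648, 1320, 2232, 3384, 4776, 6408
672, 912, 1152, 1392, 1632
240, 240, 240, 240
Constant fifth difference = 240, so extend:
1632 + 240 = 1872;  6408 + 1872 = 8280;  19000 + 8280 = 27280;  47156 + 27280 = 74436;  103279 + 74436 = 177715
1872 + 240 = 2112;  8280 + 2112 = 10392;  27280 + 10392 = 37672;  74436 + 37672 = 112108;  177715 + 112108 = 289823
2112 + 240 = 2352;  10392 + 2352 = 12744;  37672 + 12744 = 50416;  112108 + 50416 = 162524;  289823 + 162524 = 452347
2352 + 240 = 2592;  12744 + 2592 = 15336;  50416 + 15336 = 65752;  162524 + 65752 = 228276;  452347 + 228276 = 680623
2592 + 240 = 2832;  15336 + 2832 = 18168;  65752 + 18168 = 83920;  228276 + 83920 = 312196;  680623 + 312196 = 992819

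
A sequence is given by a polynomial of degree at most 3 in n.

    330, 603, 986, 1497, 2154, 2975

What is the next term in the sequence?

First differences: 273, 383, 511, 657, 821
Second differences: 110, 128, 146, 164
Third differences: 18, 18, 18
The third differences are constant (18).
164 + 18 = 182;  821 + 182 = 1003;  2975 + 1003 = 3978

3978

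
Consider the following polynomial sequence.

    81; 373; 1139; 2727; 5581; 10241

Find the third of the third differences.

First differences: 292, 766, 1588, 2854, 4660
Second differences: 474, 822, 1266, 1806
Third differences: 348, 444, 540
Fourth differences: 96, 96

540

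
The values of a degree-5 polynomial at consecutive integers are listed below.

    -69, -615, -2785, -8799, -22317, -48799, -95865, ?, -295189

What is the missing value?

Using the first 7 terms:
Δ: -546  -2170  -6014  -13518  -26482  -47066
Δ²: -1624  -3844  -7504  -12964  -20584
Δ³: -2220  -3660  -5460  -7620
Δ⁴: -1440  -1800  -2160
Δ⁵: -360  -360
Constant fifth difference = -360.
Extend forward: -2160 − 360 = -2520;  -7620 − 2520 = -10140;  -20584 − 10140 = -30724;  -47066 − 30724 = -77790;  -95865 − 77790 = -173655

-173655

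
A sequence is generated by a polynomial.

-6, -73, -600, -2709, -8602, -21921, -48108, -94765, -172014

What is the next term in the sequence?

-292857

D1: -67 , -527 , -2109 , -5893 , -13319 , -26187 , -46657 , -77249
D2: -460 , -1582 , -3784 , -7426 , -12868 , -20470 , -30592
D3: -1122 , -2202 , -3642 , -5442 , -7602 , -10122
D4: -1080 , -1440 , -1800 , -2160 , -2520
D5: -360 , -360 , -360 , -360
Fifth differences constant at -360.
-2520 − 360 = -2880;  -10122 − 2880 = -13002;  -30592 − 13002 = -43594;  -77249 − 43594 = -120843;  -172014 − 120843 = -292857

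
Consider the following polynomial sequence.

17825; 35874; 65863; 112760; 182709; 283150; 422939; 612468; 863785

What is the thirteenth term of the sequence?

2792573

First differences: 18049, 29989, 46897, 69949, 100441, 139789, 189529, 251317
Second differences: 11940, 16908, 23052, 30492, 39348, 49740, 61788
Third differences: 4968, 6144, 7440, 8856, 10392, 12048
Fourth differences: 1176, 1296, 1416, 1536, 1656
Fifth differences: 120, 120, 120, 120
Fifth differences constant at 120.
1656 + 120 = 1776;  12048 + 1776 = 13824;  61788 + 13824 = 75612;  251317 + 75612 = 326929;  863785 + 326929 = 1190714
1776 + 120 = 1896;  13824 + 1896 = 15720;  75612 + 15720 = 91332;  326929 + 91332 = 418261;  1190714 + 418261 = 1608975
1896 + 120 = 2016;  15720 + 2016 = 17736;  91332 + 17736 = 109068;  418261 + 109068 = 527329;  1608975 + 527329 = 2136304
2016 + 120 = 2136;  17736 + 2136 = 19872;  109068 + 19872 = 128940;  527329 + 128940 = 656269;  2136304 + 656269 = 2792573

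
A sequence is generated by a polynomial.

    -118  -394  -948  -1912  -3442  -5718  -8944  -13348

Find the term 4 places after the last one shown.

-48144

Δ: -276, -554, -964, -1530, -2276, -3226, -4404
Δ²: -278, -410, -566, -746, -950, -1178
Δ³: -132, -156, -180, -204, -228
Δ⁴: -24, -24, -24, -24
Fourth differences constant at -24.
-228 − 24 = -252;  -1178 − 252 = -1430;  -4404 − 1430 = -5834;  -13348 − 5834 = -19182
-252 − 24 = -276;  -1430 − 276 = -1706;  -5834 − 1706 = -7540;  -19182 − 7540 = -26722
-276 − 24 = -300;  -1706 − 300 = -2006;  -7540 − 2006 = -9546;  -26722 − 9546 = -36268
-300 − 24 = -324;  -2006 − 324 = -2330;  -9546 − 2330 = -11876;  -36268 − 11876 = -48144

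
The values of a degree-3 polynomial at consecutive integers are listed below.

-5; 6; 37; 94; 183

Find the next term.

310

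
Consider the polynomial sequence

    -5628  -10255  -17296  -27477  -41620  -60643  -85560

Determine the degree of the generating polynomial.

4

Δ: -4627, -7041, -10181, -14143, -19023, -24917
Δ²: -2414, -3140, -3962, -4880, -5894
Δ³: -726, -822, -918, -1014
Δ⁴: -96, -96, -96
The fourth differences are constant, so the polynomial has degree 4.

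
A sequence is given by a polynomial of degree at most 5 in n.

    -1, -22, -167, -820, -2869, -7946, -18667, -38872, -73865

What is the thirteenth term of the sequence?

-532477

D1: -21, -145, -653, -2049, -5077, -10721, -20205, -34993
D2: -124, -508, -1396, -3028, -5644, -9484, -14788
D3: -384, -888, -1632, -2616, -3840, -5304
D4: -504, -744, -984, -1224, -1464
D5: -240, -240, -240, -240
Fifth differences constant at -240.
-1464 − 240 = -1704;  -5304 − 1704 = -7008;  -14788 − 7008 = -21796;  -34993 − 21796 = -56789;  -73865 − 56789 = -130654
-1704 − 240 = -1944;  -7008 − 1944 = -8952;  -21796 − 8952 = -30748;  -56789 − 30748 = -87537;  -130654 − 87537 = -218191
-1944 − 240 = -2184;  -8952 − 2184 = -11136;  -30748 − 11136 = -41884;  -87537 − 41884 = -129421;  -218191 − 129421 = -347612
-2184 − 240 = -2424;  -11136 − 2424 = -13560;  -41884 − 13560 = -55444;  -129421 − 55444 = -184865;  -347612 − 184865 = -532477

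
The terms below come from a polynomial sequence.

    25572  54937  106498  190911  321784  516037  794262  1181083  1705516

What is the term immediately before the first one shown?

D1: 29365  51561  84413  130873  194253  278225  386821  524433
D2: 22196  32852  46460  63380  83972  108596  137612
D3: 10656  13608  16920  20592  24624  29016
D4: 2952  3312  3672  4032  4392
D5: 360  360  360  360
The fifth differences are constant at 360.
Work back: 2952 − 360 = 2592;  10656 − 2592 = 8064;  22196 − 8064 = 14132;  29365 − 14132 = 15233;  25572 − 15233 = 10339

10339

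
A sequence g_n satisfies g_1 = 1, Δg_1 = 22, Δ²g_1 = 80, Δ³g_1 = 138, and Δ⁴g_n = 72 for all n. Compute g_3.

125

Build the table forward from the leading diagonal:
D4: 72, 72, 72
D3: 138, 210, 282
D2: 80, 218, 428
D1: 22, 102, 320
g: 1, 23, 125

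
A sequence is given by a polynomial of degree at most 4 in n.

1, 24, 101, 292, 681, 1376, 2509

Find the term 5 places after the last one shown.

First differences: 23, 77, 191, 389, 695, 1133
Second differences: 54, 114, 198, 306, 438
Third differences: 60, 84, 108, 132
Fourth differences: 24, 24, 24
The fourth differences are constant (24).
132 + 24 = 156;  438 + 156 = 594;  1133 + 594 = 1727;  2509 + 1727 = 4236
156 + 24 = 180;  594 + 180 = 774;  1727 + 774 = 2501;  4236 + 2501 = 6737
180 + 24 = 204;  774 + 204 = 978;  2501 + 978 = 3479;  6737 + 3479 = 10216
204 + 24 = 228;  978 + 228 = 1206;  3479 + 1206 = 4685;  10216 + 4685 = 14901
228 + 24 = 252;  1206 + 252 = 1458;  4685 + 1458 = 6143;  14901 + 6143 = 21044

21044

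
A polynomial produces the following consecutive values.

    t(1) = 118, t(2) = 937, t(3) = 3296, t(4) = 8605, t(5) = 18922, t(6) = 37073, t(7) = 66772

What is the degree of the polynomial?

5

Δ: 819, 2359, 5309, 10317, 18151, 29699
Δ²: 1540, 2950, 5008, 7834, 11548
Δ³: 1410, 2058, 2826, 3714
Δ⁴: 648, 768, 888
Δ⁵: 120, 120
The fifth differences are constant, so the polynomial has degree 5.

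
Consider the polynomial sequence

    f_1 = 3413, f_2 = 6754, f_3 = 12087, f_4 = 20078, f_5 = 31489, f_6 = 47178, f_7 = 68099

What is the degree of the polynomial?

4

3341, 5333, 7991, 11411, 15689, 20921
1992, 2658, 3420, 4278, 5232
666, 762, 858, 954
96, 96, 96
The fourth differences are constant, so the polynomial has degree 4.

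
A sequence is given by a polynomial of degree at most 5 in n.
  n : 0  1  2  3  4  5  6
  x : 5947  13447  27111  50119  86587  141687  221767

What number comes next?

D1: 7500, 13664, 23008, 36468, 55100, 80080
D2: 6164, 9344, 13460, 18632, 24980
D3: 3180, 4116, 5172, 6348
D4: 936, 1056, 1176
D5: 120, 120
Constant fifth difference = 120, so extend:
1176 + 120 = 1296;  6348 + 1296 = 7644;  24980 + 7644 = 32624;  80080 + 32624 = 112704;  221767 + 112704 = 334471

334471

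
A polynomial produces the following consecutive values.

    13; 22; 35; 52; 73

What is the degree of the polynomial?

2

D1: 9, 13, 17, 21
D2: 4, 4, 4
The second differences are constant, so the polynomial has degree 2.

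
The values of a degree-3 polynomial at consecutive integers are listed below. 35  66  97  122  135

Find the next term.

130

31 , 31 , 25 , 13
0 , -6 , -12
-6 , -6
Third differences constant at -6.
-12 − 6 = -18;  13 − 18 = -5;  135 − 5 = 130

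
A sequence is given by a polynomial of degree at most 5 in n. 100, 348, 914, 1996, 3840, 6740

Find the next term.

11038

D1: 248, 566, 1082, 1844, 2900
D2: 318, 516, 762, 1056
D3: 198, 246, 294
D4: 48, 48
Constant fourth difference = 48, so extend:
294 + 48 = 342;  1056 + 342 = 1398;  2900 + 1398 = 4298;  6740 + 4298 = 11038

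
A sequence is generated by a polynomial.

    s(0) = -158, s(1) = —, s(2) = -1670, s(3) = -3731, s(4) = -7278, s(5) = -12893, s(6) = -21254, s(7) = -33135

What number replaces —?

-609

Using the last 6 terms:
-2061  -3547  -5615  -8361  -11881
-1486  -2068  -2746  -3520
-582  -678  -774
-96  -96
Constant fourth difference = -96.
Extend backward: -582 + 96 = -486;  -1486 + 486 = -1000;  -2061 + 1000 = -1061;  -1670 + 1061 = -609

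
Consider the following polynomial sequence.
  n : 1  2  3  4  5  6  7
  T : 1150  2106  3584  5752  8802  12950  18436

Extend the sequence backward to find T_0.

572

D1: 956  1478  2168  3050  4148  5486
D2: 522  690  882  1098  1338
D3: 168  192  216  240
D4: 24  24  24
The fourth differences are constant at 24.
Work back: 168 − 24 = 144;  522 − 144 = 378;  956 − 378 = 578;  1150 − 578 = 572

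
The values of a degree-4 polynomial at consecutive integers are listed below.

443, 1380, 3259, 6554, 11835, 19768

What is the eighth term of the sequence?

46734

Δ: 937  1879  3295  5281  7933
Δ²: 942  1416  1986  2652
Δ³: 474  570  666
Δ⁴: 96  96
Constant fourth difference = 96, so extend:
666 + 96 = 762;  2652 + 762 = 3414;  7933 + 3414 = 11347;  19768 + 11347 = 31115
762 + 96 = 858;  3414 + 858 = 4272;  11347 + 4272 = 15619;  31115 + 15619 = 46734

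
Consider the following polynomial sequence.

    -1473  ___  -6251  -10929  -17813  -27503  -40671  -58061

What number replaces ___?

Using the last 6 terms:
D1: -4678, -6884, -9690, -13168, -17390
D2: -2206, -2806, -3478, -4222
D3: -600, -672, -744
D4: -72, -72
Constant fourth difference = -72.
Extend backward: -600 + 72 = -528;  -2206 + 528 = -1678;  -4678 + 1678 = -3000;  -6251 + 3000 = -3251

-3251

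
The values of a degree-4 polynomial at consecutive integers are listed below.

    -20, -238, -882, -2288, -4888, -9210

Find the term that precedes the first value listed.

Δ: -218, -644, -1406, -2600, -4322
Δ²: -426, -762, -1194, -1722
Δ³: -336, -432, -528
Δ⁴: -96, -96
The fourth differences are constant at -96.
Work back: -336 + 96 = -240;  -426 + 240 = -186;  -218 + 186 = -32;  -20 + 32 = 12

12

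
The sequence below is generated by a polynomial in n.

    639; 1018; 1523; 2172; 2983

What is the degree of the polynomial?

D1: 379, 505, 649, 811
D2: 126, 144, 162
D3: 18, 18
The third differences are constant, so the polynomial has degree 3.

3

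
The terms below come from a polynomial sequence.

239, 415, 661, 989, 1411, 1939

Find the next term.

First differences: 176 , 246 , 328 , 422 , 528
Second differences: 70 , 82 , 94 , 106
Third differences: 12 , 12 , 12
The third differences are constant (12).
106 + 12 = 118;  528 + 118 = 646;  1939 + 646 = 2585

2585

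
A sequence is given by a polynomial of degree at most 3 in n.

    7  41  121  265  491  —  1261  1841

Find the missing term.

Using the first 5 terms:
D1: 34, 80, 144, 226
D2: 46, 64, 82
D3: 18, 18
Constant third difference = 18.
Extend forward: 82 + 18 = 100;  226 + 100 = 326;  491 + 326 = 817

817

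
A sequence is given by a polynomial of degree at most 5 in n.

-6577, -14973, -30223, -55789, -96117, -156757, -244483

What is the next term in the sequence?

-367413

-8396, -15250, -25566, -40328, -60640, -87726
-6854, -10316, -14762, -20312, -27086
-3462, -4446, -5550, -6774
-984, -1104, -1224
-120, -120
Constant fifth difference = -120, so extend:
-1224 − 120 = -1344;  -6774 − 1344 = -8118;  -27086 − 8118 = -35204;  -87726 − 35204 = -122930;  -244483 − 122930 = -367413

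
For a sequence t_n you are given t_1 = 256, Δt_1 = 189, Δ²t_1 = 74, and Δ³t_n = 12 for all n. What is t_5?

Build the table forward from the leading diagonal:
D3: 12  12  12  12  12
D2: 74  86  98  110  122
D1: 189  263  349  447  557
t: 256  445  708  1057  1504

1504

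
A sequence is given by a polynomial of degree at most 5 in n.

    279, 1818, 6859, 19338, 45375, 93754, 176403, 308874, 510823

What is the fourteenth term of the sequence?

3598458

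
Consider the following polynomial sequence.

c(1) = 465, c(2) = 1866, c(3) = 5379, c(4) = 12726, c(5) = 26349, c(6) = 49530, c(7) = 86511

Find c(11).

First differences: 1401, 3513, 7347, 13623, 23181, 36981
Second differences: 2112, 3834, 6276, 9558, 13800
Third differences: 1722, 2442, 3282, 4242
Fourth differences: 720, 840, 960
Fifth differences: 120, 120
Constant fifth difference = 120, so extend:
960 + 120 = 1080;  4242 + 1080 = 5322;  13800 + 5322 = 19122;  36981 + 19122 = 56103;  86511 + 56103 = 142614
1080 + 120 = 1200;  5322 + 1200 = 6522;  19122 + 6522 = 25644;  56103 + 25644 = 81747;  142614 + 81747 = 224361
1200 + 120 = 1320;  6522 + 1320 = 7842;  25644 + 7842 = 33486;  81747 + 33486 = 115233;  224361 + 115233 = 339594
1320 + 120 = 1440;  7842 + 1440 = 9282;  33486 + 9282 = 42768;  115233 + 42768 = 158001;  339594 + 158001 = 497595

497595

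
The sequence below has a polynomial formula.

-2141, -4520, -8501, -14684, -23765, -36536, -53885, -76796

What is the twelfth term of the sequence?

First differences: -2379  -3981  -6183  -9081  -12771  -17349  -22911
Second differences: -1602  -2202  -2898  -3690  -4578  -5562
Third differences: -600  -696  -792  -888  -984
Fourth differences: -96  -96  -96  -96
Fourth differences constant at -96.
-984 − 96 = -1080;  -5562 − 1080 = -6642;  -22911 − 6642 = -29553;  -76796 − 29553 = -106349
-1080 − 96 = -1176;  -6642 − 1176 = -7818;  -29553 − 7818 = -37371;  -106349 − 37371 = -143720
-1176 − 96 = -1272;  -7818 − 1272 = -9090;  -37371 − 9090 = -46461;  -143720 − 46461 = -190181
-1272 − 96 = -1368;  -9090 − 1368 = -10458;  -46461 − 10458 = -56919;  -190181 − 56919 = -247100

-247100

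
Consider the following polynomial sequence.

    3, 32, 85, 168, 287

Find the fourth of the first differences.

119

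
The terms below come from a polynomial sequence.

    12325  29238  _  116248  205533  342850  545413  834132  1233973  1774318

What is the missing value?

Using the last 7 terms:
First differences: 89285, 137317, 202563, 288719, 399841, 540345
Second differences: 48032, 65246, 86156, 111122, 140504
Third differences: 17214, 20910, 24966, 29382
Fourth differences: 3696, 4056, 4416
Fifth differences: 360, 360
Constant fifth difference = 360.
Extend backward: 3696 − 360 = 3336;  17214 − 3336 = 13878;  48032 − 13878 = 34154;  89285 − 34154 = 55131;  116248 − 55131 = 61117

61117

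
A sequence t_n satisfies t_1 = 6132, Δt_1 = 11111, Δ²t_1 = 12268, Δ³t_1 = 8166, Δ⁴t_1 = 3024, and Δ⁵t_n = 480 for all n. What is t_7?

468378

Build the table forward from the leading diagonal:
Fifth differences: 480, 480, 480, 480, 480, 480, 480
Fourth differences: 3024, 3504, 3984, 4464, 4944, 5424, 5904
Third differences: 8166, 11190, 14694, 18678, 23142, 28086, 33510
Second differences: 12268, 20434, 31624, 46318, 64996, 88138, 116224
First differences: 11111, 23379, 43813, 75437, 121755, 186751, 274889
t: 6132, 17243, 40622, 84435, 159872, 281627, 468378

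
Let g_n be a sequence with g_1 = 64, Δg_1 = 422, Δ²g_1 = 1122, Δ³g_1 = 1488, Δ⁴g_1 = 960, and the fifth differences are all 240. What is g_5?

Build the table forward from the leading diagonal:
Fifth differences: 240, 240, 240, 240, 240
Fourth differences: 960, 1200, 1440, 1680, 1920
Third differences: 1488, 2448, 3648, 5088, 6768
Second differences: 1122, 2610, 5058, 8706, 13794
First differences: 422, 1544, 4154, 9212, 17918
g: 64, 486, 2030, 6184, 15396

15396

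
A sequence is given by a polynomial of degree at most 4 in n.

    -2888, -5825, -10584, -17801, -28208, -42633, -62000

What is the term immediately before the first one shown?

Δ: -2937  -4759  -7217  -10407  -14425  -19367
Δ²: -1822  -2458  -3190  -4018  -4942
Δ³: -636  -732  -828  -924
Δ⁴: -96  -96  -96
The fourth differences are constant at -96.
Work back: -636 + 96 = -540;  -1822 + 540 = -1282;  -2937 + 1282 = -1655;  -2888 + 1655 = -1233

-1233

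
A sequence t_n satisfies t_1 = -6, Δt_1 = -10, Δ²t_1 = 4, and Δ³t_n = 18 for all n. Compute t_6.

Build the table forward from the leading diagonal:
Third differences: 18, 18, 18, 18, 18, 18
Second differences: 4, 22, 40, 58, 76, 94
First differences: -10, -6, 16, 56, 114, 190
t: -6, -16, -22, -6, 50, 164

164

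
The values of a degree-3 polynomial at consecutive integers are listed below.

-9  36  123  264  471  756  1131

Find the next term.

45, 87, 141, 207, 285, 375
42, 54, 66, 78, 90
12, 12, 12, 12
The third differences are constant (12).
90 + 12 = 102;  375 + 102 = 477;  1131 + 477 = 1608

1608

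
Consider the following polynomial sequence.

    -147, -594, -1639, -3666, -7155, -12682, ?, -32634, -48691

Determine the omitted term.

-20919

Using the first 6 terms:
Δ: -447, -1045, -2027, -3489, -5527
Δ²: -598, -982, -1462, -2038
Δ³: -384, -480, -576
Δ⁴: -96, -96
Constant fourth difference = -96.
Extend forward: -576 − 96 = -672;  -2038 − 672 = -2710;  -5527 − 2710 = -8237;  -12682 − 8237 = -20919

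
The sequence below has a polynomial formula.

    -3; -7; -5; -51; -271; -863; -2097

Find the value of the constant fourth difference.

First differences: -4, 2, -46, -220, -592, -1234
Second differences: 6, -48, -174, -372, -642
Third differences: -54, -126, -198, -270
Fourth differences: -72, -72, -72

-72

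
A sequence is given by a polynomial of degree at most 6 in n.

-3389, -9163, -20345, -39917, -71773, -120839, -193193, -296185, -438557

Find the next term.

-630563

Δ: -5774, -11182, -19572, -31856, -49066, -72354, -102992, -142372
Δ²: -5408, -8390, -12284, -17210, -23288, -30638, -39380
Δ³: -2982, -3894, -4926, -6078, -7350, -8742
Δ⁴: -912, -1032, -1152, -1272, -1392
Δ⁵: -120, -120, -120, -120
The fifth differences are constant (-120).
-1392 − 120 = -1512;  -8742 − 1512 = -10254;  -39380 − 10254 = -49634;  -142372 − 49634 = -192006;  -438557 − 192006 = -630563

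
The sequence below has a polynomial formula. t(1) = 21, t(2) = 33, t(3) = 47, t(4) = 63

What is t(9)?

Δ: 12, 14, 16
Δ²: 2, 2
Second differences constant at 2.
16 + 2 = 18;  63 + 18 = 81
18 + 2 = 20;  81 + 20 = 101
20 + 2 = 22;  101 + 22 = 123
22 + 2 = 24;  123 + 24 = 147
24 + 2 = 26;  147 + 26 = 173

173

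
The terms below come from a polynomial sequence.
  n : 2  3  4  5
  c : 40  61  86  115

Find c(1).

23

D1: 21, 25, 29
D2: 4, 4
The second differences are constant at 4.
Work back: 21 − 4 = 17;  40 − 17 = 23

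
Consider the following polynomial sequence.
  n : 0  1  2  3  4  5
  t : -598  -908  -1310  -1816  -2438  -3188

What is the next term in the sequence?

-310, -402, -506, -622, -750
-92, -104, -116, -128
-12, -12, -12
Constant third difference = -12, so extend:
-128 − 12 = -140;  -750 − 140 = -890;  -3188 − 890 = -4078

-4078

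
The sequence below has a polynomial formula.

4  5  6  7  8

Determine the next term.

Δ: 1 , 1 , 1 , 1
Constant first difference = 1, so extend:
8 + 1 = 9

9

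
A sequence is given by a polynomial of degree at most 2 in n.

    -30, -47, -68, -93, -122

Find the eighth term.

-17, -21, -25, -29
-4, -4, -4
Constant second difference = -4, so extend:
-29 − 4 = -33;  -122 − 33 = -155
-33 − 4 = -37;  -155 − 37 = -192
-37 − 4 = -41;  -192 − 41 = -233

-233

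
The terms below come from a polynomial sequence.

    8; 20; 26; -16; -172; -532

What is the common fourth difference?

Δ: 12, 6, -42, -156, -360
Δ²: -6, -48, -114, -204
Δ³: -42, -66, -90
Δ⁴: -24, -24

-24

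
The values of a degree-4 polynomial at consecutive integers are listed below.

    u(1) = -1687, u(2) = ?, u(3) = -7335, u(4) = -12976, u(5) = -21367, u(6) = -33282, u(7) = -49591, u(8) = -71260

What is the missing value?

-3766

Using the last 6 terms:
Δ: -5641, -8391, -11915, -16309, -21669
Δ²: -2750, -3524, -4394, -5360
Δ³: -774, -870, -966
Δ⁴: -96, -96
Constant fourth difference = -96.
Extend backward: -774 + 96 = -678;  -2750 + 678 = -2072;  -5641 + 2072 = -3569;  -7335 + 3569 = -3766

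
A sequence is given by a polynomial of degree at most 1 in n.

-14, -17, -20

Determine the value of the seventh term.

-32

-3, -3
The first differences are constant (-3).
-20 − 3 = -23
-23 − 3 = -26
-26 − 3 = -29
-29 − 3 = -32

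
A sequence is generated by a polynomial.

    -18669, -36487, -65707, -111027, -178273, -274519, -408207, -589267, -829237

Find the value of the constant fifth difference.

-120

First differences: -17818, -29220, -45320, -67246, -96246, -133688, -181060, -239970
Second differences: -11402, -16100, -21926, -29000, -37442, -47372, -58910
Third differences: -4698, -5826, -7074, -8442, -9930, -11538
Fourth differences: -1128, -1248, -1368, -1488, -1608
Fifth differences: -120, -120, -120, -120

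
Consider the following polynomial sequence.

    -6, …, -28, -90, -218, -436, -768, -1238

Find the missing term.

-8

Using the last 6 terms:
Δ: -62  -128  -218  -332  -470
Δ²: -66  -90  -114  -138
Δ³: -24  -24  -24
Constant third difference = -24.
Extend backward: -66 + 24 = -42;  -62 + 42 = -20;  -28 + 20 = -8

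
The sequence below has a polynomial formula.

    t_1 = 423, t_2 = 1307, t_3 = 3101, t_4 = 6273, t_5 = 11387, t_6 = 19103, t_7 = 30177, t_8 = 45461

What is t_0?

77

Δ: 884  1794  3172  5114  7716  11074  15284
Δ²: 910  1378  1942  2602  3358  4210
Δ³: 468  564  660  756  852
Δ⁴: 96  96  96  96
The fourth differences are constant at 96.
Work back: 468 − 96 = 372;  910 − 372 = 538;  884 − 538 = 346;  423 − 346 = 77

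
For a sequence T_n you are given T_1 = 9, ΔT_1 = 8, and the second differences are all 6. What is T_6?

109

Build the table forward from the leading diagonal:
Δ²: 6, 6, 6, 6, 6, 6
Δ: 8, 14, 20, 26, 32, 38
T: 9, 17, 31, 51, 77, 109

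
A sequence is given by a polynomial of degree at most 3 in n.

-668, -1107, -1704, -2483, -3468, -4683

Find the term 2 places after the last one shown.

-7899

D1: -439  -597  -779  -985  -1215
D2: -158  -182  -206  -230
D3: -24  -24  -24
Constant third difference = -24, so extend:
-230 − 24 = -254;  -1215 − 254 = -1469;  -4683 − 1469 = -6152
-254 − 24 = -278;  -1469 − 278 = -1747;  -6152 − 1747 = -7899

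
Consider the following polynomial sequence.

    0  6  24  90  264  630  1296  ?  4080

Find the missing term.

Using the first 7 terms:
Δ: 6, 18, 66, 174, 366, 666
Δ²: 12, 48, 108, 192, 300
Δ³: 36, 60, 84, 108
Δ⁴: 24, 24, 24
Constant fourth difference = 24.
Extend forward: 108 + 24 = 132;  300 + 132 = 432;  666 + 432 = 1098;  1296 + 1098 = 2394

2394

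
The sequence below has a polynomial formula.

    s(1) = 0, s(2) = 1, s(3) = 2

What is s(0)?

D1: 1  1
The first differences are constant at 1.
Work back: 0 − 1 = -1

-1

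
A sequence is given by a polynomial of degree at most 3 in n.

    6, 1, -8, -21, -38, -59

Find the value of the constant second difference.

-4

Δ: -5, -9, -13, -17, -21
Δ²: -4, -4, -4, -4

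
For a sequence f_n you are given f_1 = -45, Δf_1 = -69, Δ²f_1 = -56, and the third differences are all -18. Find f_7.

Build the table forward from the leading diagonal:
Δ³: -18  -18  -18  -18  -18  -18  -18
Δ²: -56  -74  -92  -110  -128  -146  -164
Δ: -69  -125  -199  -291  -401  -529  -675
f: -45  -114  -239  -438  -729  -1130  -1659

-1659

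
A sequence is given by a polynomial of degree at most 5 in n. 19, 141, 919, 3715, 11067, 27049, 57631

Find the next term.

111039

D1: 122, 778, 2796, 7352, 15982, 30582
D2: 656, 2018, 4556, 8630, 14600
D3: 1362, 2538, 4074, 5970
D4: 1176, 1536, 1896
D5: 360, 360
The fifth differences are constant (360).
1896 + 360 = 2256;  5970 + 2256 = 8226;  14600 + 8226 = 22826;  30582 + 22826 = 53408;  57631 + 53408 = 111039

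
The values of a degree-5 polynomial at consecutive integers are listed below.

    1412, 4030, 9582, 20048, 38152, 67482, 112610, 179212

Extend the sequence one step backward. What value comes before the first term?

2618  5552  10466  18104  29330  45128  66602
2934  4914  7638  11226  15798  21474
1980  2724  3588  4572  5676
744  864  984  1104
120  120  120
The fifth differences are constant at 120.
Work back: 744 − 120 = 624;  1980 − 624 = 1356;  2934 − 1356 = 1578;  2618 − 1578 = 1040;  1412 − 1040 = 372

372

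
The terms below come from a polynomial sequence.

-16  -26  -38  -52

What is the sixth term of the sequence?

Δ: -10  -12  -14
Δ²: -2  -2
Constant second difference = -2, so extend:
-14 − 2 = -16;  -52 − 16 = -68
-16 − 2 = -18;  -68 − 18 = -86

-86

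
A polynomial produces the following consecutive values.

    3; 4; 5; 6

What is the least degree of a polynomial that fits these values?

1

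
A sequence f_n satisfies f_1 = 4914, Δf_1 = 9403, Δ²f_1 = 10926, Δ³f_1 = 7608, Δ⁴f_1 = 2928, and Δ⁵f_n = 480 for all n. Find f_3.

34646

Build the table forward from the leading diagonal:
Fifth differences: 480, 480, 480
Fourth differences: 2928, 3408, 3888
Third differences: 7608, 10536, 13944
Second differences: 10926, 18534, 29070
First differences: 9403, 20329, 38863
f: 4914, 14317, 34646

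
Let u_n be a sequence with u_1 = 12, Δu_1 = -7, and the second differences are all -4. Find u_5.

-40

Build the table forward from the leading diagonal:
Second differences: -4, -4, -4, -4, -4
First differences: -7, -11, -15, -19, -23
u: 12, 5, -6, -21, -40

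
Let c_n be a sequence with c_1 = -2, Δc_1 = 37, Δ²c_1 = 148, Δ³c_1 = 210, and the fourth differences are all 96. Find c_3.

220

Build the table forward from the leading diagonal:
Δ⁴: 96, 96, 96
Δ³: 210, 306, 402
Δ²: 148, 358, 664
Δ: 37, 185, 543
c: -2, 35, 220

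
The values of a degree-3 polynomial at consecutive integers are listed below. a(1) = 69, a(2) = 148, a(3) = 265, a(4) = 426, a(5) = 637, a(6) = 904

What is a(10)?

First differences: 79, 117, 161, 211, 267
Second differences: 38, 44, 50, 56
Third differences: 6, 6, 6
Third differences constant at 6.
56 + 6 = 62;  267 + 62 = 329;  904 + 329 = 1233
62 + 6 = 68;  329 + 68 = 397;  1233 + 397 = 1630
68 + 6 = 74;  397 + 74 = 471;  1630 + 471 = 2101
74 + 6 = 80;  471 + 80 = 551;  2101 + 551 = 2652

2652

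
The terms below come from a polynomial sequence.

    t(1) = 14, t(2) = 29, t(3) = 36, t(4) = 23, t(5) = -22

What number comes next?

-111

Δ: 15 , 7 , -13 , -45
Δ²: -8 , -20 , -32
Δ³: -12 , -12
The third differences are constant (-12).
-32 − 12 = -44;  -45 − 44 = -89;  -22 − 89 = -111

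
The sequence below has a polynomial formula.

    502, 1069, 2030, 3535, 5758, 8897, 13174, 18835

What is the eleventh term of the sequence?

46942

Δ: 567 , 961 , 1505 , 2223 , 3139 , 4277 , 5661
Δ²: 394 , 544 , 718 , 916 , 1138 , 1384
Δ³: 150 , 174 , 198 , 222 , 246
Δ⁴: 24 , 24 , 24 , 24
The fourth differences are constant (24).
246 + 24 = 270;  1384 + 270 = 1654;  5661 + 1654 = 7315;  18835 + 7315 = 26150
270 + 24 = 294;  1654 + 294 = 1948;  7315 + 1948 = 9263;  26150 + 9263 = 35413
294 + 24 = 318;  1948 + 318 = 2266;  9263 + 2266 = 11529;  35413 + 11529 = 46942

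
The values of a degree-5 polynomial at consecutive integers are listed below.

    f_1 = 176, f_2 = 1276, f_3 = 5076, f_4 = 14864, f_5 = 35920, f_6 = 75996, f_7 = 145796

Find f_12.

Δ: 1100, 3800, 9788, 21056, 40076, 69800
Δ²: 2700, 5988, 11268, 19020, 29724
Δ³: 3288, 5280, 7752, 10704
Δ⁴: 1992, 2472, 2952
Δ⁵: 480, 480
Fifth differences constant at 480.
2952 + 480 = 3432;  10704 + 3432 = 14136;  29724 + 14136 = 43860;  69800 + 43860 = 113660;  145796 + 113660 = 259456
3432 + 480 = 3912;  14136 + 3912 = 18048;  43860 + 18048 = 61908;  113660 + 61908 = 175568;  259456 + 175568 = 435024
3912 + 480 = 4392;  18048 + 4392 = 22440;  61908 + 22440 = 84348;  175568 + 84348 = 259916;  435024 + 259916 = 694940
4392 + 480 = 4872;  22440 + 4872 = 27312;  84348 + 27312 = 111660;  259916 + 111660 = 371576;  694940 + 371576 = 1066516
4872 + 480 = 5352;  27312 + 5352 = 32664;  111660 + 32664 = 144324;  371576 + 144324 = 515900;  1066516 + 515900 = 1582416

1582416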